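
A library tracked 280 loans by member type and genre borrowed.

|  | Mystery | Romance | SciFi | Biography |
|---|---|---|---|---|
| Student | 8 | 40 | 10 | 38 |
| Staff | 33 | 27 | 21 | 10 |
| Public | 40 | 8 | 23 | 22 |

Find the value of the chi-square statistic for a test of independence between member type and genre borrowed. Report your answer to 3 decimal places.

63.246

Row totals: 96, 91, 93. Column totals: 81, 75, 54, 70. Grand total N = 280.
Expected counts (row total × column total / N):
  Student, Mystery: 96×81/280 = 27.77143
  Student, Romance: 96×75/280 = 25.71429
  Student, SciFi: 96×54/280 = 18.51429
  Student, Biography: 96×70/280 = 24.00000
  Staff, Mystery: 91×81/280 = 26.32500
  Staff, Romance: 91×75/280 = 24.37500
  Staff, SciFi: 91×54/280 = 17.55000
  Staff, Biography: 91×70/280 = 22.75000
  Public, Mystery: 93×81/280 = 26.90357
  Public, Romance: 93×75/280 = 24.91071
  Public, SciFi: 93×54/280 = 17.93571
  Public, Biography: 93×70/280 = 23.25000
Contributions (O − E)²/E:
  (8 − 27.77143)²/27.77143 = 14.0760
  (40 − 25.71429)²/25.71429 = 7.9365
  (10 − 18.51429)²/18.51429 = 3.9155
  (38 − 24.00000)²/24.00000 = 8.1667
  (33 − 26.32500)²/26.32500 = 1.6925
  (27 − 24.37500)²/24.37500 = 0.2827
  (21 − 17.55000)²/17.55000 = 0.6782
  (10 − 22.75000)²/22.75000 = 7.1456
  (40 − 26.90357)²/26.90357 = 6.3752
  (8 − 24.91071)²/24.91071 = 11.4799
  (23 − 17.93571)²/17.93571 = 1.4299
  (22 − 23.25000)²/23.25000 = 0.0672
χ² = 14.0760 + 7.9365 + 3.9155 + 8.1667 + 1.6925 + 0.2827 + 0.6782 + 7.1456 + 6.3752 + 11.4799 + 1.4299 + 0.0672 = 63.246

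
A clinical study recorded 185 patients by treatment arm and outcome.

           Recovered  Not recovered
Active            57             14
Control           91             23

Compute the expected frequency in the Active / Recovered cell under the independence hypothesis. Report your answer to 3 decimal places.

56.800

Row total (Active) = 71; column total (Recovered) = 148; grand total N = 185.
Expected count = (row total × column total) / N = 71 × 148 / 185 = 56.800.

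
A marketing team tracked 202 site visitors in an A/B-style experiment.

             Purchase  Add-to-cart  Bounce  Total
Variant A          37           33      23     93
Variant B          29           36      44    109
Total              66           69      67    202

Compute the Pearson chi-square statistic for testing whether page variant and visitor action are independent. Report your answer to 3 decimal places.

Grand total N = 202.
Expected counts (row total × column total / N):
  Variant A, Purchase: 93×66/202 = 30.3861
  Variant A, Add-to-cart: 93×69/202 = 31.7673
  Variant A, Bounce: 93×67/202 = 30.8465
  Variant B, Purchase: 109×66/202 = 35.6139
  Variant B, Add-to-cart: 109×69/202 = 37.2327
  Variant B, Bounce: 109×67/202 = 36.1535
Contributions (O − E)²/E:
  (37 − 30.3861)²/30.3861 = 1.4396
  (33 − 31.7673)²/31.7673 = 0.0478
  (23 − 30.8465)²/30.8465 = 1.9959
  (29 − 35.6139)²/35.6139 = 1.2283
  (36 − 37.2327)²/37.2327 = 0.0408
  (44 − 36.1535)²/36.1535 = 1.7029
χ² = 1.4396 + 0.0478 + 1.9959 + 1.2283 + 0.0408 + 1.7029 = 6.455

6.455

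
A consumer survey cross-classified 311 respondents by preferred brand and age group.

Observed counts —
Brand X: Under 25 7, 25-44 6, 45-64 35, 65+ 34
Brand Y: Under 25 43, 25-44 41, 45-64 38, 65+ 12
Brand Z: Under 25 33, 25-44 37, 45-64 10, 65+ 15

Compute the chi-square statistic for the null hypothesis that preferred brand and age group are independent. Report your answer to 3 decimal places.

77.045

Row totals: 82, 134, 95. Column totals: 83, 84, 83, 61. Grand total N = 311.
Expected counts (row total × column total / N):
  Brand X, Under 25: 82×83/311 = 21.88424
  Brand X, 25-44: 82×84/311 = 22.14791
  Brand X, 45-64: 82×83/311 = 21.88424
  Brand X, 65+: 82×61/311 = 16.08360
  Brand Y, Under 25: 134×83/311 = 35.76206
  Brand Y, 25-44: 134×84/311 = 36.19293
  Brand Y, 45-64: 134×83/311 = 35.76206
  Brand Y, 65+: 134×61/311 = 26.28296
  Brand Z, Under 25: 95×83/311 = 25.35370
  Brand Z, 25-44: 95×84/311 = 25.65916
  Brand Z, 45-64: 95×83/311 = 25.35370
  Brand Z, 65+: 95×61/311 = 18.63344
Contributions (O − E)²/E:
  (7 − 21.88424)²/21.88424 = 10.1233
  (6 − 22.14791)²/22.14791 = 11.7733
  (35 − 21.88424)²/21.88424 = 7.8606
  (34 − 16.08360)²/16.08360 = 19.9581
  (43 − 35.76206)²/35.76206 = 1.4649
  (41 − 36.19293)²/36.19293 = 0.6385
  (38 − 35.76206)²/35.76206 = 0.1400
  (12 − 26.28296)²/26.28296 = 7.7618
  (33 − 25.35370)²/25.35370 = 2.3060
  (37 − 25.65916)²/25.65916 = 5.0124
  (10 − 25.35370)²/25.35370 = 9.2979
  (15 − 18.63344)²/18.63344 = 0.7085
χ² = 10.1233 + 11.7733 + 7.8606 + 19.9581 + 1.4649 + 0.6385 + 0.1400 + 7.7618 + 2.3060 + 5.0124 + 9.2979 + 0.7085 = 77.045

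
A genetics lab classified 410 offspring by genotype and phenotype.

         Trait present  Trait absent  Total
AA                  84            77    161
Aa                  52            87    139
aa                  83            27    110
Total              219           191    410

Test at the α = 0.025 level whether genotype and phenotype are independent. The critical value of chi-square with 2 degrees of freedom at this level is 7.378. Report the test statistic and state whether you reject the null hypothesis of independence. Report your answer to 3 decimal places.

35.882; reject H₀

Grand total N = 410.
Expected counts (row total × column total / N):
  AA, Trait present: 161×219/410 = 85.9976
  AA, Trait absent: 161×191/410 = 75.0024
  Aa, Trait present: 139×219/410 = 74.2463
  Aa, Trait absent: 139×191/410 = 64.7537
  aa, Trait present: 110×219/410 = 58.7561
  aa, Trait absent: 110×191/410 = 51.2439
Contributions (O − E)²/E:
  (84 − 85.9976)²/85.9976 = 0.0464
  (77 − 75.0024)²/75.0024 = 0.0532
  (52 − 74.2463)²/74.2463 = 6.6656
  (87 − 64.7537)²/64.7537 = 7.6428
  (83 − 58.7561)²/58.7561 = 10.0035
  (27 − 51.2439)²/51.2439 = 11.4700
χ² = 0.0464 + 0.0532 + 6.6656 + 7.6428 + 10.0035 + 11.4700 = 35.882
df = (3−1)(2−1) = 2. Since 35.882 > 7.378, reject the null hypothesis of independence at α = 0.025.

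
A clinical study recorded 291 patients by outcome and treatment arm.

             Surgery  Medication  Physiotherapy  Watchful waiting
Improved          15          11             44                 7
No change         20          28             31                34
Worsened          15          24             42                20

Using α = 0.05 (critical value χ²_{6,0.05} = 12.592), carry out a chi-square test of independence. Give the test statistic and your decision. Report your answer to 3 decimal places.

23.079; reject H₀

Row totals: 77, 113, 101. Column totals: 50, 63, 117, 61. Grand total N = 291.
Expected counts (row total × column total / N):
  Improved, Surgery: 77×50/291 = 13.2302
  Improved, Medication: 77×63/291 = 16.6701
  Improved, Physiotherapy: 77×117/291 = 30.9588
  Improved, Watchful waiting: 77×61/291 = 16.1409
  No change, Surgery: 113×50/291 = 19.4158
  No change, Medication: 113×63/291 = 24.4639
  No change, Physiotherapy: 113×117/291 = 45.4330
  No change, Watchful waiting: 113×61/291 = 23.6873
  Worsened, Surgery: 101×50/291 = 17.3540
  Worsened, Medication: 101×63/291 = 21.8660
  Worsened, Physiotherapy: 101×117/291 = 40.6082
  Worsened, Watchful waiting: 101×61/291 = 21.1718
Contributions (O − E)²/E:
  (15 − 13.2302)²/13.2302 = 0.2367
  (11 − 16.6701)²/16.6701 = 1.9286
  (44 − 30.9588)²/30.9588 = 5.4935
  (7 − 16.1409)²/16.1409 = 5.1767
  (20 − 19.4158)²/19.4158 = 0.0176
  (28 − 24.4639)²/24.4639 = 0.5111
  (31 − 45.4330)²/45.4330 = 4.5850
  (34 − 23.6873)²/23.6873 = 4.4898
  (15 − 17.3540)²/17.3540 = 0.3193
  (24 − 21.8660)²/21.8660 = 0.2083
  (42 − 40.6082)²/40.6082 = 0.0477
  (20 − 21.1718)²/21.1718 = 0.0649
χ² = 0.2367 + 1.9286 + 5.4935 + 5.1767 + 0.0176 + 0.5111 + 4.5850 + 4.4898 + 0.3193 + 0.2083 + 0.0477 + 0.0649 = 23.079
df = (3−1)(4−1) = 6. Since 23.079 > 12.592, reject the null hypothesis of independence at α = 0.05.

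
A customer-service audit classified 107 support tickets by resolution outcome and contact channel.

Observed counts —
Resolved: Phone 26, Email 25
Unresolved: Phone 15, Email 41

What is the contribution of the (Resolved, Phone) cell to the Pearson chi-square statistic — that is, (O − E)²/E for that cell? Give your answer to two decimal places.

2.13

Row total (Resolved) = 51; column total (Phone) = 41; N = 107.
Expected count E = 51 × 41 / 107 = 19.542.
Contribution = (O − E)²/E = (26 − 19.542)² / 19.542 = 2.13.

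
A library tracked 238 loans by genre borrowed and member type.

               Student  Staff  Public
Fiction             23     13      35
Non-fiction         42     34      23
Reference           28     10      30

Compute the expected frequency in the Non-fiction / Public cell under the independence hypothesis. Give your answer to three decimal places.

Row total (Non-fiction) = 99; column total (Public) = 88; grand total N = 238.
Expected count = (row total × column total) / N = 99 × 88 / 238 = 36.605.

36.605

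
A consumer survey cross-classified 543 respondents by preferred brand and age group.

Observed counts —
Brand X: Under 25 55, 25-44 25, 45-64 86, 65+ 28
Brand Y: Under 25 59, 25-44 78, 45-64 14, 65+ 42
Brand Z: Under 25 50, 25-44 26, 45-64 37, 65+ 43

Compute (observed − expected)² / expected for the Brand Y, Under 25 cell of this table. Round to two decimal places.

0.01

Row total (Brand Y) = 193; column total (Under 25) = 164; N = 543.
Expected count E = 193 × 164 / 543 = 58.291.
Contribution = (O − E)²/E = (59 − 58.291)² / 58.291 = 0.01.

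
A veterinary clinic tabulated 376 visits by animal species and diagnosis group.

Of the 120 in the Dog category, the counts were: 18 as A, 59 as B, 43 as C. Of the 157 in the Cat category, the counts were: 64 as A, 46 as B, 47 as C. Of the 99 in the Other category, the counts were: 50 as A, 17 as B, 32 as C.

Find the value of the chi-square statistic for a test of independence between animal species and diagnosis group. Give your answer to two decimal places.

40.60

Row totals: 120, 157, 99. Column totals: 132, 122, 122. Grand total N = 376.
Expected counts (row total × column total / N):
  Dog, A: 120×132/376 = 42.128
  Dog, B: 120×122/376 = 38.936
  Dog, C: 120×122/376 = 38.936
  Cat, A: 157×132/376 = 55.117
  Cat, B: 157×122/376 = 50.941
  Cat, C: 157×122/376 = 50.941
  Other, A: 99×132/376 = 34.755
  Other, B: 99×122/376 = 32.122
  Other, C: 99×122/376 = 32.122
Contributions (O − E)²/E:
  (18 − 42.128)²/42.128 = 13.8188
  (59 − 38.936)²/38.936 = 10.3391
  (43 − 38.936)²/38.936 = 0.4242
  (64 − 55.117)²/55.117 = 1.4316
  (46 − 50.941)²/50.941 = 0.4793
  (47 − 50.941)²/50.941 = 0.3049
  (50 − 34.755)²/34.755 = 6.6871
  (17 − 32.122)²/32.122 = 7.1189
  (32 − 32.122)²/32.122 = 0.0005
χ² = 13.8188 + 10.3391 + 0.4242 + 1.4316 + 0.4793 + 0.3049 + 6.6871 + 7.1189 + 0.0005 = 40.60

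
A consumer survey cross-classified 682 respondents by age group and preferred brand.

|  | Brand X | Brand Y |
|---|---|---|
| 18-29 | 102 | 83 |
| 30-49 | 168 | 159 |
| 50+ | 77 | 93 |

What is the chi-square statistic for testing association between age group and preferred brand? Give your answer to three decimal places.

Row totals: 185, 327, 170. Column totals: 347, 335. Grand total N = 682.
Expected counts (row total × column total / N):
  18-29, Brand X: 185×347/682 = 94.1276
  18-29, Brand Y: 185×335/682 = 90.8724
  30-49, Brand X: 327×347/682 = 166.3768
  30-49, Brand Y: 327×335/682 = 160.6232
  50+, Brand X: 170×347/682 = 86.4956
  50+, Brand Y: 170×335/682 = 83.5044
Contributions (O − E)²/E:
  (102 − 94.1276)²/94.1276 = 0.6584
  (83 − 90.8724)²/90.8724 = 0.6820
  (168 − 166.3768)²/166.3768 = 0.0158
  (159 − 160.6232)²/160.6232 = 0.0164
  (77 − 86.4956)²/86.4956 = 1.0424
  (93 − 83.5044)²/83.5044 = 1.0798
χ² = 0.6584 + 0.6820 + 0.0158 + 0.0164 + 1.0424 + 1.0798 = 3.495

3.495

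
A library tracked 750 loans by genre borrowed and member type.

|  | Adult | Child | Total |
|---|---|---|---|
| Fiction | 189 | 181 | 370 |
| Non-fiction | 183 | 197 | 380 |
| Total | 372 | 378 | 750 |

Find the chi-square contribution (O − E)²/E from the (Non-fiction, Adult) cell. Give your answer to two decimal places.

0.16

Row total (Non-fiction) = 380; column total (Adult) = 372; N = 750.
Expected count E = 380 × 372 / 750 = 188.480.
Contribution = (O − E)²/E = (183 − 188.480)² / 188.480 = 0.16.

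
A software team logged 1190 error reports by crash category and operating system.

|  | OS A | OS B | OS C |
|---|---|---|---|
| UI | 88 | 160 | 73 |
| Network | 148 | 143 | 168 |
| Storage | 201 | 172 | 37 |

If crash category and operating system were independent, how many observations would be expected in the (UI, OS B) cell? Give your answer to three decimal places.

128.130

Row total (UI) = 321; column total (OS B) = 475; grand total N = 1190.
Expected count = (row total × column total) / N = 321 × 475 / 1190 = 128.130.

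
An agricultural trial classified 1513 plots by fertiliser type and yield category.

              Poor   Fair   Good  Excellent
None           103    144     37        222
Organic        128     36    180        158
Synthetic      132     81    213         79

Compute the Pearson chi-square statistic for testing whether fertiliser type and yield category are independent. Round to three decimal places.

260.515

Row totals: 506, 502, 505. Column totals: 363, 261, 430, 459. Grand total N = 1513.
Expected counts (row total × column total / N):
  None, Poor: 506×363/1513 = 121.3999
  None, Fair: 506×261/1513 = 87.2875
  None, Good: 506×430/1513 = 143.8070
  None, Excellent: 506×459/1513 = 153.5056
  Organic, Poor: 502×363/1513 = 120.4402
  Organic, Fair: 502×261/1513 = 86.5975
  Organic, Good: 502×430/1513 = 142.6702
  Organic, Excellent: 502×459/1513 = 152.2921
  Synthetic, Poor: 505×363/1513 = 121.1599
  Synthetic, Fair: 505×261/1513 = 87.1150
  Synthetic, Good: 505×430/1513 = 143.5228
  Synthetic, Excellent: 505×459/1513 = 153.2022
Contributions (O − E)²/E:
  (103 − 121.3999)²/121.3999 = 2.7888
  (144 − 87.2875)²/87.2875 = 36.8473
  (37 − 143.8070)²/143.8070 = 79.3267
  (222 − 153.5056)²/153.5056 = 30.5623
  (128 − 120.4402)²/120.4402 = 0.4745
  (36 − 86.5975)²/86.5975 = 29.5633
  (180 − 142.6702)²/142.6702 = 9.7674
  (158 − 152.2921)²/152.2921 = 0.2139
  (132 − 121.1599)²/121.1599 = 0.9699
  (81 − 87.1150)²/87.1150 = 0.4292
  (213 − 143.5228)²/143.5228 = 33.6329
  (79 − 153.2022)²/153.2022 = 35.9392
χ² = 2.7888 + 36.8473 + 79.3267 + 30.5623 + 0.4745 + 29.5633 + 9.7674 + 0.2139 + 0.9699 + 0.4292 + 33.6329 + 35.9392 = 260.515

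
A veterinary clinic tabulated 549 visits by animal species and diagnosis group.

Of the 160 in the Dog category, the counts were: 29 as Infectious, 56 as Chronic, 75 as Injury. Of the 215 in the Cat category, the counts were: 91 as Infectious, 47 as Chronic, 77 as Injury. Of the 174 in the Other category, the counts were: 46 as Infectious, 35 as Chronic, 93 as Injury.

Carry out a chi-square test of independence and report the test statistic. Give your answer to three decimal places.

Row totals: 160, 215, 174. Column totals: 166, 138, 245. Grand total N = 549.
Expected counts (row total × column total / N):
  Dog, Infectious: 160×166/549 = 48.37887
  Dog, Chronic: 160×138/549 = 40.21858
  Dog, Injury: 160×245/549 = 71.40255
  Cat, Infectious: 215×166/549 = 65.00911
  Cat, Chronic: 215×138/549 = 54.04372
  Cat, Injury: 215×245/549 = 95.94718
  Other, Infectious: 174×166/549 = 52.61202
  Other, Chronic: 174×138/549 = 43.73770
  Other, Injury: 174×245/549 = 77.65027
Contributions (O − E)²/E:
  (29 − 48.37887)²/48.37887 = 7.7625
  (56 − 40.21858)²/40.21858 = 6.1925
  (75 − 71.40255)²/71.40255 = 0.1812
  (91 − 65.00911)²/65.00911 = 10.3913
  (47 − 54.04372)²/54.04372 = 0.9180
  (77 − 95.94718)²/95.94718 = 3.7416
  (46 − 52.61202)²/52.61202 = 0.8310
  (35 − 43.73770)²/43.73770 = 1.7456
  (93 − 77.65027)²/77.65027 = 3.0343
χ² = 7.7625 + 6.1925 + 0.1812 + 10.3913 + 0.9180 + 3.7416 + 0.8310 + 1.7456 + 3.0343 = 34.798

34.798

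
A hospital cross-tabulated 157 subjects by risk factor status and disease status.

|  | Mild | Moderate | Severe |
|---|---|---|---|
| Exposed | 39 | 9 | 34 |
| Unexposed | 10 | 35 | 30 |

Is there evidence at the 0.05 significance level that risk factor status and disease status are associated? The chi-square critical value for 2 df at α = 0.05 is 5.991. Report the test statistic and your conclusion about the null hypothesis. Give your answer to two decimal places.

Row totals: 82, 75. Column totals: 49, 44, 64. Grand total N = 157.
Expected counts (row total × column total / N):
  Exposed, Mild: 82×49/157 = 25.592
  Exposed, Moderate: 82×44/157 = 22.981
  Exposed, Severe: 82×64/157 = 33.427
  Unexposed, Mild: 75×49/157 = 23.408
  Unexposed, Moderate: 75×44/157 = 21.019
  Unexposed, Severe: 75×64/157 = 30.573
Contributions (O − E)²/E:
  (39 − 25.592)²/25.592 = 7.0246
  (9 − 22.981)²/22.981 = 8.5057
  (34 − 33.427)²/33.427 = 0.0098
  (10 − 23.408)²/23.408 = 7.6800
  (35 − 21.019)²/21.019 = 9.2996
  (30 − 30.573)²/30.573 = 0.0107
χ² = 7.0246 + 8.5057 + 0.0098 + 7.6800 + 9.2996 + 0.0107 = 32.53
df = (2−1)(3−1) = 2. Since 32.53 > 5.991, reject the null hypothesis of independence at α = 0.05.

32.53; reject H₀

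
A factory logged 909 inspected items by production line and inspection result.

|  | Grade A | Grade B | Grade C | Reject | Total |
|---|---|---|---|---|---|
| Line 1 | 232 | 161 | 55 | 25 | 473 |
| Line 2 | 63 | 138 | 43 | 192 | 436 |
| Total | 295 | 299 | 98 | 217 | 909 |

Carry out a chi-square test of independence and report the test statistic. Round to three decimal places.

227.447

Grand total N = 909.
Expected counts (row total × column total / N):
  Line 1, Grade A: 473×295/909 = 153.5039
  Line 1, Grade B: 473×299/909 = 155.5853
  Line 1, Grade C: 473×98/909 = 50.9945
  Line 1, Reject: 473×217/909 = 112.9164
  Line 2, Grade A: 436×295/909 = 141.4961
  Line 2, Grade B: 436×299/909 = 143.4147
  Line 2, Grade C: 436×98/909 = 47.0055
  Line 2, Reject: 436×217/909 = 104.0836
Contributions (O − E)²/E:
  (232 − 153.5039)²/153.5039 = 40.1399
  (161 − 155.5853)²/155.5853 = 0.1884
  (55 − 50.9945)²/50.9945 = 0.3146
  (25 − 112.9164)²/112.9164 = 68.4515
  (63 − 141.4961)²/141.4961 = 43.5463
  (138 − 143.4147)²/143.4147 = 0.2044
  (43 − 47.0055)²/47.0055 = 0.3413
  (192 − 104.0836)²/104.0836 = 74.2604
χ² = 40.1399 + 0.1884 + 0.3146 + 68.4515 + 43.5463 + 0.2044 + 0.3413 + 74.2604 = 227.447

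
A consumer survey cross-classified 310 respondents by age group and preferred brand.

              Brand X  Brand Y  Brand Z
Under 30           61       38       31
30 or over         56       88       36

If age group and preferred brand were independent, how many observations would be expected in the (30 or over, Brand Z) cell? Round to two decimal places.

38.90

Row total (30 or over) = 180; column total (Brand Z) = 67; grand total N = 310.
Expected count = (row total × column total) / N = 180 × 67 / 310 = 38.90.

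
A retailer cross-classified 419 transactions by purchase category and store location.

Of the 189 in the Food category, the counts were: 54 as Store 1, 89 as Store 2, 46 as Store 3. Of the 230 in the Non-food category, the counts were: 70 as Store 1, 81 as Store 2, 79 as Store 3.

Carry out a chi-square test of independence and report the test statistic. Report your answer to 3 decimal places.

Row totals: 189, 230. Column totals: 124, 170, 125. Grand total N = 419.
Expected counts (row total × column total / N):
  Food, Store 1: 189×124/419 = 55.9332
  Food, Store 2: 189×170/419 = 76.6826
  Food, Store 3: 189×125/419 = 56.3842
  Non-food, Store 1: 230×124/419 = 68.0668
  Non-food, Store 2: 230×170/419 = 93.3174
  Non-food, Store 3: 230×125/419 = 68.6158
Contributions (O − E)²/E:
  (54 − 55.9332)²/55.9332 = 0.0668
  (89 − 76.6826)²/76.6826 = 1.9785
  (46 − 56.3842)²/56.3842 = 1.9124
  (70 − 68.0668)²/68.0668 = 0.0549
  (81 − 93.3174)²/93.3174 = 1.6258
  (79 − 68.6158)²/68.6158 = 1.5715
χ² = 0.0668 + 1.9785 + 1.9124 + 0.0549 + 1.6258 + 1.5715 = 7.210

7.210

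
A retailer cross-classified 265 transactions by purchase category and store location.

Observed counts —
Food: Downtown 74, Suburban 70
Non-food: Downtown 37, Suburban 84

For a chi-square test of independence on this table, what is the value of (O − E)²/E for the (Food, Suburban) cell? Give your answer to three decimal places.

2.237

Row total (Food) = 144; column total (Suburban) = 154; N = 265.
Expected count E = 144 × 154 / 265 = 83.6830.
Contribution = (O − E)²/E = (70 − 83.6830)² / 83.6830 = 2.237.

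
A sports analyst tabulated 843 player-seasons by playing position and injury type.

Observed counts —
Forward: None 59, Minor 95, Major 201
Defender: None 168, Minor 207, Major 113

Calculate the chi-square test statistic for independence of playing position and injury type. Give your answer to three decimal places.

Row totals: 355, 488. Column totals: 227, 302, 314. Grand total N = 843.
Expected counts (row total × column total / N):
  Forward, None: 355×227/843 = 95.5931
  Forward, Minor: 355×302/843 = 127.1767
  Forward, Major: 355×314/843 = 132.2301
  Defender, None: 488×227/843 = 131.4069
  Defender, Minor: 488×302/843 = 174.8233
  Defender, Major: 488×314/843 = 181.7699
Contributions (O − E)²/E:
  (59 − 95.5931)²/95.5931 = 14.0079
  (95 − 127.1767)²/127.1767 = 8.1410
  (201 − 132.2301)²/132.2301 = 35.7657
  (168 − 131.4069)²/131.4069 = 10.1901
  (207 − 174.8233)²/174.8233 = 5.9222
  (113 − 181.7699)²/181.7699 = 26.0181
χ² = 14.0079 + 8.1410 + 35.7657 + 10.1901 + 5.9222 + 26.0181 = 100.045

100.045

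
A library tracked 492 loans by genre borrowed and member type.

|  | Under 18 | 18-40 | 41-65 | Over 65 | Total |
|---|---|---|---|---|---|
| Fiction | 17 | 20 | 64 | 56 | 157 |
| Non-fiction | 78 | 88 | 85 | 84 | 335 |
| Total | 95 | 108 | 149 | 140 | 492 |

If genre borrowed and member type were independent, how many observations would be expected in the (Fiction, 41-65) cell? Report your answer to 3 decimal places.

Row total (Fiction) = 157; column total (41-65) = 149; grand total N = 492.
Expected count = (row total × column total) / N = 157 × 149 / 492 = 47.547.

47.547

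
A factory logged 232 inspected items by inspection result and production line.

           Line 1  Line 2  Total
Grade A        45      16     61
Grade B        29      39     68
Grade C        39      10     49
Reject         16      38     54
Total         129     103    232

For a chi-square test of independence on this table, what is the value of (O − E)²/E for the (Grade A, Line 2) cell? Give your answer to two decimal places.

4.53

Row total (Grade A) = 61; column total (Line 2) = 103; N = 232.
Expected count E = 61 × 103 / 232 = 27.082.
Contribution = (O − E)²/E = (16 − 27.082)² / 27.082 = 4.53.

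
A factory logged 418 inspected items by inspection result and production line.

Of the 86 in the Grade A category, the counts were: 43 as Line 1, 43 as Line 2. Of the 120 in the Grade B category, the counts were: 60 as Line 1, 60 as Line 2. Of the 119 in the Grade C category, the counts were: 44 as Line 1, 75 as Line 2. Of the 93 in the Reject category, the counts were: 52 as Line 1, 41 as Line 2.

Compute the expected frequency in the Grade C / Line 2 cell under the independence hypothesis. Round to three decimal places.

Row total (Grade C) = 119; column total (Line 2) = 219; grand total N = 418.
Expected count = (row total × column total) / N = 119 × 219 / 418 = 62.347.

62.347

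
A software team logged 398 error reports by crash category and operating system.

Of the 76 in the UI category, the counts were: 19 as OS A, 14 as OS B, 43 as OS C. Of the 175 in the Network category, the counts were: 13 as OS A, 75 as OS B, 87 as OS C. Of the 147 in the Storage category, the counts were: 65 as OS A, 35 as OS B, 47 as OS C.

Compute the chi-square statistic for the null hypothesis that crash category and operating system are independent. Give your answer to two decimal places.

67.32

Row totals: 76, 175, 147. Column totals: 97, 124, 177. Grand total N = 398.
Expected counts (row total × column total / N):
  UI, OS A: 76×97/398 = 18.5226
  UI, OS B: 76×124/398 = 23.6784
  UI, OS C: 76×177/398 = 33.7990
  Network, OS A: 175×97/398 = 42.6508
  Network, OS B: 175×124/398 = 54.5226
  Network, OS C: 175×177/398 = 77.8266
  Storage, OS A: 147×97/398 = 35.8266
  Storage, OS B: 147×124/398 = 45.7990
  Storage, OS C: 147×177/398 = 65.3744
Contributions (O − E)²/E:
  (19 − 18.5226)²/18.5226 = 0.0123
  (14 − 23.6784)²/23.6784 = 3.9560
  (43 − 33.7990)²/33.7990 = 2.5048
  (13 − 42.6508)²/42.6508 = 20.6132
  (75 − 54.5226)²/54.5226 = 7.6908
  (87 − 77.8266)²/77.8266 = 1.0813
  (65 − 35.8266)²/35.8266 = 23.7557
  (35 − 45.7990)²/45.7990 = 2.5463
  (47 − 65.3744)²/65.3744 = 5.1644
χ² = 0.0123 + 3.9560 + 2.5048 + 20.6132 + 7.6908 + 1.0813 + 23.7557 + 2.5463 + 5.1644 = 67.32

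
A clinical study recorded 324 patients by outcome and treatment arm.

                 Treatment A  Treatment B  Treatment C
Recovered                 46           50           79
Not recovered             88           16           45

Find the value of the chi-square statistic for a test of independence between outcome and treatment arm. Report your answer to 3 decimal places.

Row totals: 175, 149. Column totals: 134, 66, 124. Grand total N = 324.
Expected counts (row total × column total / N):
  Recovered, Treatment A: 175×134/324 = 72.3765
  Recovered, Treatment B: 175×66/324 = 35.6481
  Recovered, Treatment C: 175×124/324 = 66.9753
  Not recovered, Treatment A: 149×134/324 = 61.6235
  Not recovered, Treatment B: 149×66/324 = 30.3519
  Not recovered, Treatment C: 149×124/324 = 57.0247
Contributions (O − E)²/E:
  (46 − 72.3765)²/72.3765 = 9.6125
  (50 − 35.6481)²/35.6481 = 5.7781
  (79 − 66.9753)²/66.9753 = 2.1589
  (88 − 61.6235)²/61.6235 = 11.2898
  (16 − 30.3519)²/30.3519 = 6.7863
  (45 − 57.0247)²/57.0247 = 2.5356
χ² = 9.6125 + 5.7781 + 2.1589 + 11.2898 + 6.7863 + 2.5356 = 38.161

38.161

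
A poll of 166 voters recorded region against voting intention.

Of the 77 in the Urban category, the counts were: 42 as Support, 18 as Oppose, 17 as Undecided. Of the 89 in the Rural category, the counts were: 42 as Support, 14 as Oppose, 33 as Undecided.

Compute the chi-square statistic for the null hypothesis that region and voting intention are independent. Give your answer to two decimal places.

Row totals: 77, 89. Column totals: 84, 32, 50. Grand total N = 166.
Expected counts (row total × column total / N):
  Urban, Support: 77×84/166 = 38.964
  Urban, Oppose: 77×32/166 = 14.843
  Urban, Undecided: 77×50/166 = 23.193
  Rural, Support: 89×84/166 = 45.036
  Rural, Oppose: 89×32/166 = 17.157
  Rural, Undecided: 89×50/166 = 26.807
Contributions (O − E)²/E:
  (42 − 38.964)²/38.964 = 0.2366
  (18 − 14.843)²/14.843 = 0.6715
  (17 − 23.193)²/23.193 = 1.6537
  (42 − 45.036)²/45.036 = 0.2047
  (14 − 17.157)²/17.157 = 0.5809
  (33 − 26.807)²/26.807 = 1.4307
χ² = 0.2366 + 0.6715 + 1.6537 + 0.2047 + 0.5809 + 1.4307 = 4.78

4.78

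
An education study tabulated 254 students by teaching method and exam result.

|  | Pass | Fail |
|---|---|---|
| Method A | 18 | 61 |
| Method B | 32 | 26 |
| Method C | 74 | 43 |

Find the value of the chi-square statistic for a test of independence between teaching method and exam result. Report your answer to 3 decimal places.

32.116

Row totals: 79, 58, 117. Column totals: 124, 130. Grand total N = 254.
Expected counts (row total × column total / N):
  Method A, Pass: 79×124/254 = 38.5669
  Method A, Fail: 79×130/254 = 40.4331
  Method B, Pass: 58×124/254 = 28.3150
  Method B, Fail: 58×130/254 = 29.6850
  Method C, Pass: 117×124/254 = 57.1181
  Method C, Fail: 117×130/254 = 59.8819
Contributions (O − E)²/E:
  (18 − 38.5669)²/38.5669 = 10.9679
  (61 − 40.4331)²/40.4331 = 10.4617
  (32 − 28.3150)²/28.3150 = 0.4796
  (26 − 29.6850)²/29.6850 = 0.4574
  (74 − 57.1181)²/57.1181 = 4.9896
  (43 − 59.8819)²/59.8819 = 4.7593
χ² = 10.9679 + 10.4617 + 0.4796 + 0.4574 + 4.9896 + 4.7593 = 32.116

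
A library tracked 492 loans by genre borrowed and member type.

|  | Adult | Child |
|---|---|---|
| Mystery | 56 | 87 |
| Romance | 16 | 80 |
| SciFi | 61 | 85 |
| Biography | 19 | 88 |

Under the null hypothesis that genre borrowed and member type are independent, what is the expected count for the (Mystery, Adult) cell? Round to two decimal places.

44.18

Row total (Mystery) = 143; column total (Adult) = 152; grand total N = 492.
Expected count = (row total × column total) / N = 143 × 152 / 492 = 44.18.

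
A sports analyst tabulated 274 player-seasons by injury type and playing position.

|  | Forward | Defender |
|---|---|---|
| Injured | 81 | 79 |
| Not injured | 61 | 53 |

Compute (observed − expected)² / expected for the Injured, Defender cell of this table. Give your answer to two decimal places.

0.05

Row total (Injured) = 160; column total (Defender) = 132; N = 274.
Expected count E = 160 × 132 / 274 = 77.080.
Contribution = (O − E)²/E = (79 − 77.080)² / 77.080 = 0.05.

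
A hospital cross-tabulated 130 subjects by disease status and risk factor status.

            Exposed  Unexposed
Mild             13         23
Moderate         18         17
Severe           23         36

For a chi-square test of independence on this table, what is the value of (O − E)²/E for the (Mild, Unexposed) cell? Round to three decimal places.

0.181

Row total (Mild) = 36; column total (Unexposed) = 76; N = 130.
Expected count E = 36 × 76 / 130 = 21.0462.
Contribution = (O − E)²/E = (23 − 21.0462)² / 21.0462 = 0.181.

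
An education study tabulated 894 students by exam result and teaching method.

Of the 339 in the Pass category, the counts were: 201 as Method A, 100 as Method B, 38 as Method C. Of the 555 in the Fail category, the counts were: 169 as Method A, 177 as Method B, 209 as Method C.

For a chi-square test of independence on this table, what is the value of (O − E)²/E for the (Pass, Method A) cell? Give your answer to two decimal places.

Row total (Pass) = 339; column total (Method A) = 370; N = 894.
Expected count E = 339 × 370 / 894 = 140.302.
Contribution = (O − E)²/E = (201 − 140.302)² / 140.302 = 26.26.

26.26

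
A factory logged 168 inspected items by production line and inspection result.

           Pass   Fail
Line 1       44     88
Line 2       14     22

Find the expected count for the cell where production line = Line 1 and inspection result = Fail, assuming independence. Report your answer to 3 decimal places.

86.429

Row total (Line 1) = 132; column total (Fail) = 110; grand total N = 168.
Expected count = (row total × column total) / N = 132 × 110 / 168 = 86.429.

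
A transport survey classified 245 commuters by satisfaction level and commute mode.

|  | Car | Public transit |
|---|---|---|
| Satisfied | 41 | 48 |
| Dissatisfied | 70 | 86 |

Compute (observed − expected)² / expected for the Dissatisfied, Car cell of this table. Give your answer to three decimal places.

Row total (Dissatisfied) = 156; column total (Car) = 111; N = 245.
Expected count E = 156 × 111 / 245 = 70.6776.
Contribution = (O − E)²/E = (70 − 70.6776)² / 70.6776 = 0.006.

0.006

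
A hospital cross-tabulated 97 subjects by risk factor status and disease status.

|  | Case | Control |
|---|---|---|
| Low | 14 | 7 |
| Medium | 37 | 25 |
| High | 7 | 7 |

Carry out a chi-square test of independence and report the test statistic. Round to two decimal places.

0.97

Row totals: 21, 62, 14. Column totals: 58, 39. Grand total N = 97.
Expected counts (row total × column total / N):
  Low, Case: 21×58/97 = 12.557
  Low, Control: 21×39/97 = 8.443
  Medium, Case: 62×58/97 = 37.072
  Medium, Control: 62×39/97 = 24.928
  High, Case: 14×58/97 = 8.371
  High, Control: 14×39/97 = 5.629
Contributions (O − E)²/E:
  (14 − 12.557)²/12.557 = 0.1658
  (7 − 8.443)²/8.443 = 0.2466
  (37 − 37.072)²/37.072 = 0.0001
  (25 − 24.928)²/24.928 = 0.0002
  (7 − 8.371)²/8.371 = 0.2245
  (7 − 5.629)²/5.629 = 0.3339
χ² = 0.1658 + 0.2466 + 0.0001 + 0.0002 + 0.2245 + 0.3339 = 0.97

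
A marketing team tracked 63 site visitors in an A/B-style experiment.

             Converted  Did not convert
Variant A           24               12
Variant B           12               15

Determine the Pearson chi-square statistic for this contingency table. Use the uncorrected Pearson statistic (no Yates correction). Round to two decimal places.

Row totals: 36, 27. Column totals: 36, 27. Grand total N = 63.
Expected counts (row total × column total / N):
  Variant A, Converted: 36×36/63 = 20.571
  Variant A, Did not convert: 36×27/63 = 15.429
  Variant B, Converted: 27×36/63 = 15.429
  Variant B, Did not convert: 27×27/63 = 11.571
Contributions (O − E)²/E:
  (24 − 20.571)²/20.571 = 0.5716
  (12 − 15.429)²/15.429 = 0.7621
  (12 − 15.429)²/15.429 = 0.7621
  (15 − 11.571)²/11.571 = 1.0162
χ² = 0.5716 + 0.7621 + 0.7621 + 1.0162 = 3.11

3.11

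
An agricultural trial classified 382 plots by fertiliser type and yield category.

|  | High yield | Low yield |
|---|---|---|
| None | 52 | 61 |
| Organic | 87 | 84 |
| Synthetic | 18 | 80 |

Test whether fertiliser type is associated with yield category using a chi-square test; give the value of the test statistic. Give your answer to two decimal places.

Row totals: 113, 171, 98. Column totals: 157, 225. Grand total N = 382.
Expected counts (row total × column total / N):
  None, High yield: 113×157/382 = 46.442
  None, Low yield: 113×225/382 = 66.558
  Organic, High yield: 171×157/382 = 70.280
  Organic, Low yield: 171×225/382 = 100.720
  Synthetic, High yield: 98×157/382 = 40.277
  Synthetic, Low yield: 98×225/382 = 57.723
Contributions (O − E)²/E:
  (52 − 46.442)²/46.442 = 0.6652
  (61 − 66.558)²/66.558 = 0.4641
  (87 − 70.280)²/70.280 = 3.9778
  (84 − 100.720)²/100.720 = 2.7756
  (18 − 40.277)²/40.277 = 12.3213
  (80 − 57.723)²/57.723 = 8.5973
χ² = 0.6652 + 0.4641 + 3.9778 + 2.7756 + 12.3213 + 8.5973 = 28.80

28.80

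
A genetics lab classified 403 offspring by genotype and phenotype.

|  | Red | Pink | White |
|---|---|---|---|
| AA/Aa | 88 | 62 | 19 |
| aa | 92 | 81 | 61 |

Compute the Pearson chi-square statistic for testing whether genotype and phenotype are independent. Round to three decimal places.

14.558

Row totals: 169, 234. Column totals: 180, 143, 80. Grand total N = 403.
Expected counts (row total × column total / N):
  AA/Aa, Red: 169×180/403 = 75.4839
  AA/Aa, Pink: 169×143/403 = 59.9677
  AA/Aa, White: 169×80/403 = 33.5484
  aa, Red: 234×180/403 = 104.5161
  aa, Pink: 234×143/403 = 83.0323
  aa, White: 234×80/403 = 46.4516
Contributions (O − E)²/E:
  (88 − 75.4839)²/75.4839 = 2.0753
  (62 − 59.9677)²/59.9677 = 0.0689
  (19 − 33.5484)²/33.5484 = 6.3090
  (92 − 104.5161)²/104.5161 = 1.4988
  (81 − 83.0323)²/83.0323 = 0.0497
  (61 − 46.4516)²/46.4516 = 4.5565
χ² = 2.0753 + 0.0689 + 6.3090 + 1.4988 + 0.0497 + 4.5565 = 14.558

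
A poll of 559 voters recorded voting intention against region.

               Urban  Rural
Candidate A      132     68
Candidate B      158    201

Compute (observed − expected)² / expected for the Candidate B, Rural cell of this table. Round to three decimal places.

Row total (Candidate B) = 359; column total (Rural) = 269; N = 559.
Expected count E = 359 × 269 / 559 = 172.7567.
Contribution = (O − E)²/E = (201 − 172.7567)² / 172.7567 = 4.617.

4.617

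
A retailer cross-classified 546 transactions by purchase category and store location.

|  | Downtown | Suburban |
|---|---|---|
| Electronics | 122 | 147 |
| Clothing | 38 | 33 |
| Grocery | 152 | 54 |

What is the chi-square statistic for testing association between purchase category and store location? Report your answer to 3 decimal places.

38.949

Row totals: 269, 71, 206. Column totals: 312, 234. Grand total N = 546.
Expected counts (row total × column total / N):
  Electronics, Downtown: 269×312/546 = 153.7143
  Electronics, Suburban: 269×234/546 = 115.2857
  Clothing, Downtown: 71×312/546 = 40.5714
  Clothing, Suburban: 71×234/546 = 30.4286
  Grocery, Downtown: 206×312/546 = 117.7143
  Grocery, Suburban: 206×234/546 = 88.2857
Contributions (O − E)²/E:
  (122 − 153.7143)²/153.7143 = 6.5433
  (147 − 115.2857)²/115.2857 = 8.7244
  (38 − 40.5714)²/40.5714 = 0.1630
  (33 − 30.4286)²/30.4286 = 0.2173
  (152 − 117.7143)²/117.7143 = 9.9861
  (54 − 88.2857)²/88.2857 = 13.3148
χ² = 6.5433 + 8.7244 + 0.1630 + 0.2173 + 9.9861 + 13.3148 = 38.949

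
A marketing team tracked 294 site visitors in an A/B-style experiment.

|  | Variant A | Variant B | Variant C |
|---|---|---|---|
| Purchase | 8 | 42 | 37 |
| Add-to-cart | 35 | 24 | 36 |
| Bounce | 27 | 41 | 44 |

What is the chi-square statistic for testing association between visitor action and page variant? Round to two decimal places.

Row totals: 87, 95, 112. Column totals: 70, 107, 117. Grand total N = 294.
Expected counts (row total × column total / N):
  Purchase, Variant A: 87×70/294 = 20.714
  Purchase, Variant B: 87×107/294 = 31.663
  Purchase, Variant C: 87×117/294 = 34.622
  Add-to-cart, Variant A: 95×70/294 = 22.619
  Add-to-cart, Variant B: 95×107/294 = 34.575
  Add-to-cart, Variant C: 95×117/294 = 37.806
  Bounce, Variant A: 112×70/294 = 26.667
  Bounce, Variant B: 112×107/294 = 40.762
  Bounce, Variant C: 112×117/294 = 44.571
Contributions (O − E)²/E:
  (8 − 20.714)²/20.714 = 7.8037
  (42 − 31.663)²/31.663 = 3.3747
  (37 − 34.622)²/34.622 = 0.1633
  (35 − 22.619)²/22.619 = 6.7770
  (24 − 34.575)²/34.575 = 3.2344
  (36 − 37.806)²/37.806 = 0.0863
  (27 − 26.667)²/26.667 = 0.0042
  (41 − 40.762)²/40.762 = 0.0014
  (44 − 44.571)²/44.571 = 0.0073
χ² = 7.8037 + 3.3747 + 0.1633 + 6.7770 + 3.2344 + 0.0863 + 0.0042 + 0.0014 + 0.0073 = 21.45

21.45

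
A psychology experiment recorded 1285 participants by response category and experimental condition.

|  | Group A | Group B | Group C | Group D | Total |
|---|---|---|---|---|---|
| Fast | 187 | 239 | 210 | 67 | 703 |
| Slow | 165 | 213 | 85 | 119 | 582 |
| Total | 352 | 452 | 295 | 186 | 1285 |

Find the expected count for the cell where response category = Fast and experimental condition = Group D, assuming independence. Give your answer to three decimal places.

Row total (Fast) = 703; column total (Group D) = 186; grand total N = 1285.
Expected count = (row total × column total) / N = 703 × 186 / 1285 = 101.757.

101.757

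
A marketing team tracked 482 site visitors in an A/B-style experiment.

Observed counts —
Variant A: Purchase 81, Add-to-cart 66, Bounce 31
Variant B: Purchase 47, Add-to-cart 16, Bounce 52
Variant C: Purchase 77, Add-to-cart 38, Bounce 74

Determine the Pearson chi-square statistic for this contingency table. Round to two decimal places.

Row totals: 178, 115, 189. Column totals: 205, 120, 157. Grand total N = 482.
Expected counts (row total × column total / N):
  Variant A, Purchase: 178×205/482 = 75.7054
  Variant A, Add-to-cart: 178×120/482 = 44.3154
  Variant A, Bounce: 178×157/482 = 57.9793
  Variant B, Purchase: 115×205/482 = 48.9108
  Variant B, Add-to-cart: 115×120/482 = 28.6307
  Variant B, Bounce: 115×157/482 = 37.4585
  Variant C, Purchase: 189×205/482 = 80.3838
  Variant C, Add-to-cart: 189×120/482 = 47.0539
  Variant C, Bounce: 189×157/482 = 61.5622
Contributions (O − E)²/E:
  (81 − 75.7054)²/75.7054 = 0.3703
  (66 − 44.3154)²/44.3154 = 10.6108
  (31 − 57.9793)²/57.9793 = 12.5542
  (47 − 48.9108)²/48.9108 = 0.0746
  (16 − 28.6307)²/28.6307 = 5.5722
  (52 − 37.4585)²/37.4585 = 5.6451
  (77 − 80.3838)²/80.3838 = 0.1424
  (38 − 47.0539)²/47.0539 = 1.7421
  (74 − 61.5622)²/61.5622 = 2.5129
χ² = 0.3703 + 10.6108 + 12.5542 + 0.0746 + 5.5722 + 5.6451 + 0.1424 + 1.7421 + 2.5129 = 39.22

39.22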